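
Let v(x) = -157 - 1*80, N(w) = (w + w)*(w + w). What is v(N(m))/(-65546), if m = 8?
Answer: 237/65546 ≈ 0.0036158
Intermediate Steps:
N(w) = 4*w**2 (N(w) = (2*w)*(2*w) = 4*w**2)
v(x) = -237 (v(x) = -157 - 80 = -237)
v(N(m))/(-65546) = -237/(-65546) = -237*(-1/65546) = 237/65546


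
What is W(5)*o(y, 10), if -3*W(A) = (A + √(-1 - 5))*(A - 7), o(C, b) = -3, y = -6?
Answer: -10 - 2*I*√6 ≈ -10.0 - 4.899*I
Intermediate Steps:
W(A) = -(-7 + A)*(A + I*√6)/3 (W(A) = -(A + √(-1 - 5))*(A - 7)/3 = -(A + √(-6))*(-7 + A)/3 = -(A + I*√6)*(-7 + A)/3 = -(-7 + A)*(A + I*√6)/3)
W(5)*o(y, 10) = (-⅓*5² + (7/3)*5 + 7*I*√6/3 - ⅓*I*5*√6)*(-3) = (-⅓*25 + 35/3 + 7*I*√6/3 - 5*I*√6/3)*(-3) = (-25/3 + 35/3 + 7*I*√6/3 - 5*I*√6/3)*(-3) = (10/3 + 2*I*√6/3)*(-3) = -10 - 2*I*√6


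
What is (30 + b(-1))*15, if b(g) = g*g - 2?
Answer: 435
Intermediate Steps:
b(g) = -2 + g² (b(g) = g² - 2 = -2 + g²)
(30 + b(-1))*15 = (30 + (-2 + (-1)²))*15 = (30 + (-2 + 1))*15 = (30 - 1)*15 = 29*15 = 435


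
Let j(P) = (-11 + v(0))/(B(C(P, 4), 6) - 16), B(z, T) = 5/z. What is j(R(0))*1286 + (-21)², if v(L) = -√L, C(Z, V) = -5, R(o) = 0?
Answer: 21643/17 ≈ 1273.1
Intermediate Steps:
j(P) = 11/17 (j(P) = (-11 - √0)/(5/(-5) - 16) = (-11 - 1*0)/(5*(-⅕) - 16) = (-11 + 0)/(-1 - 16) = -11/(-17) = -11*(-1/17) = 11/17)
j(R(0))*1286 + (-21)² = (11/17)*1286 + (-21)² = 14146/17 + 441 = 21643/17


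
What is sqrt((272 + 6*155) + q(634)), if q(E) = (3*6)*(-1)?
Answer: 4*sqrt(74) ≈ 34.409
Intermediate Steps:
q(E) = -18 (q(E) = 18*(-1) = -18)
sqrt((272 + 6*155) + q(634)) = sqrt((272 + 6*155) - 18) = sqrt((272 + 930) - 18) = sqrt(1202 - 18) = sqrt(1184) = 4*sqrt(74)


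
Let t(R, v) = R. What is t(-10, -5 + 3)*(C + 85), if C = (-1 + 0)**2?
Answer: -860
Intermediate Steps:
C = 1 (C = (-1)**2 = 1)
t(-10, -5 + 3)*(C + 85) = -10*(1 + 85) = -10*86 = -860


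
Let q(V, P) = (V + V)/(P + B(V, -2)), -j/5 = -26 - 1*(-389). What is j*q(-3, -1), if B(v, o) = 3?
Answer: 5445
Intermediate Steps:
j = -1815 (j = -5*(-26 - 1*(-389)) = -5*(-26 + 389) = -5*363 = -1815)
q(V, P) = 2*V/(3 + P) (q(V, P) = (V + V)/(P + 3) = (2*V)/(3 + P) = 2*V/(3 + P))
j*q(-3, -1) = -3630*(-3)/(3 - 1) = -3630*(-3)/2 = -1815*(-3) = 5445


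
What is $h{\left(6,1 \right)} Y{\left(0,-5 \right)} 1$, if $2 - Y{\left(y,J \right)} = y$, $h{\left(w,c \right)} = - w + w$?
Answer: $0$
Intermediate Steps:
$h{\left(w,c \right)} = 0$
$Y{\left(y,J \right)} = 2 - y$
$h{\left(6,1 \right)} Y{\left(0,-5 \right)} 1 = 0 \left(2 - 0\right) 1 = 0 \left(2 + 0\right) 1 = 0 \cdot 2 \cdot 1 = 0 \cdot 1 = 0$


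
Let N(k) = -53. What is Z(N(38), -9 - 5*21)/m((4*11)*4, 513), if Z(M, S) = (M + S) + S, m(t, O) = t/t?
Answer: -281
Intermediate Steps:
m(t, O) = 1
Z(M, S) = M + 2*S
Z(N(38), -9 - 5*21)/m((4*11)*4, 513) = (-53 + 2*(-9 - 5*21))/1 = (-53 + 2*(-9 - 105))*1 = (-53 + 2*(-114))*1 = (-53 - 228)*1 = -281*1 = -281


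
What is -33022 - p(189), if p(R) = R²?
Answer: -68743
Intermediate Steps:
-33022 - p(189) = -33022 - 1*189² = -33022 - 1*35721 = -33022 - 35721 = -68743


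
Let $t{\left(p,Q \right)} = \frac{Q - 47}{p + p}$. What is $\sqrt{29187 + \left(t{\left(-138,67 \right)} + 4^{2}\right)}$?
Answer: $\frac{\sqrt{139035138}}{69} \approx 170.89$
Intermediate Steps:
$t{\left(p,Q \right)} = \frac{-47 + Q}{2 p}$
$\sqrt{29187 + \left(t{\left(-138,67 \right)} + 4^{2}\right)} = \sqrt{29187 + \left(\frac{-47 + 67}{2 \left(-138\right)} + 4^{2}\right)} = \sqrt{29187 + \left(\frac{1}{2} \left(- \frac{1}{138}\right) 20 + 16\right)} = \sqrt{29187 + \left(- \frac{5}{69} + 16\right)} = \sqrt{29187 + \frac{1099}{69}} = \sqrt{\frac{2015002}{69}} = \frac{\sqrt{139035138}}{69}$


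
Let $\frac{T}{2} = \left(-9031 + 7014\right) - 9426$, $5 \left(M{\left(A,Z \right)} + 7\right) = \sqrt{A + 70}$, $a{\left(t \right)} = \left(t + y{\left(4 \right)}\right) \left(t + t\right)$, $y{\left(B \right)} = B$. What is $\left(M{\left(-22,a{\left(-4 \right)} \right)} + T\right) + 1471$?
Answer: $-21422 + \frac{4 \sqrt{3}}{5} \approx -21421.0$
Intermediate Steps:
$a{\left(t \right)} = 2 t \left(4 + t\right)$ ($a{\left(t \right)} = \left(t + 4\right) \left(t + t\right) = \left(4 + t\right) 2 t = 2 t \left(4 + t\right)$)
$M{\left(A,Z \right)} = -7 + \frac{\sqrt{70 + A}}{5}$ ($M{\left(A,Z \right)} = -7 + \frac{\sqrt{A + 70}}{5} = -7 + \frac{\sqrt{70 + A}}{5}$)
$T = -22886$ ($T = 2 \left(\left(-9031 + 7014\right) - 9426\right) = 2 \left(-2017 - 9426\right) = 2 \left(-11443\right) = -22886$)
$\left(M{\left(-22,a{\left(-4 \right)} \right)} + T\right) + 1471 = \left(\left(-7 + \frac{\sqrt{70 - 22}}{5}\right) - 22886\right) + 1471 = \left(\left(-7 + \frac{\sqrt{48}}{5}\right) - 22886\right) + 1471 = \left(\left(-7 + \frac{4 \sqrt{3}}{5}\right) - 22886\right) + 1471 = \left(-22893 + \frac{4 \sqrt{3}}{5}\right) + 1471 = -21422 + \frac{4 \sqrt{3}}{5}$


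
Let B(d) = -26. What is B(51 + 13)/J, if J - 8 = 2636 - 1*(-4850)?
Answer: -13/3747 ≈ -0.0034694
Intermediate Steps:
J = 7494 (J = 8 + (2636 - 1*(-4850)) = 8 + (2636 + 4850) = 8 + 7486 = 7494)
B(51 + 13)/J = -26/7494 = -26*1/7494 = -13/3747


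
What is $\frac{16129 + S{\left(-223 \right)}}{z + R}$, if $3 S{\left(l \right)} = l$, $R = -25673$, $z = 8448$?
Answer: $- \frac{48164}{51675} \approx -0.93206$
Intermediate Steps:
$S{\left(l \right)} = \frac{l}{3}$
$\frac{16129 + S{\left(-223 \right)}}{z + R} = \frac{16129 + \frac{1}{3} \left(-223\right)}{8448 - 25673} = \frac{16129 - \frac{223}{3}}{-17225} = \frac{48164}{3} \left(- \frac{1}{17225}\right) = - \frac{48164}{51675}$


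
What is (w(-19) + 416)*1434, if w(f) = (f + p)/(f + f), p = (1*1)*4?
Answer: 11345091/19 ≈ 5.9711e+5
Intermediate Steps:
p = 4 (p = 1*4 = 4)
w(f) = (4 + f)/(2*f) (w(f) = (f + 4)/(f + f) = (4 + f)/((2*f)) = (4 + f)*(1/(2*f)) = (4 + f)/(2*f))
(w(-19) + 416)*1434 = ((1/2)*(4 - 19)/(-19) + 416)*1434 = ((1/2)*(-1/19)*(-15) + 416)*1434 = (15/38 + 416)*1434 = (15823/38)*1434 = 11345091/19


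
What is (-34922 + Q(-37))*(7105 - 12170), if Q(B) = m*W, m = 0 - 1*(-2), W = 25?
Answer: 176626680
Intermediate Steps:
m = 2 (m = 0 + 2 = 2)
Q(B) = 50 (Q(B) = 2*25 = 50)
(-34922 + Q(-37))*(7105 - 12170) = (-34922 + 50)*(7105 - 12170) = -34872*(-5065) = 176626680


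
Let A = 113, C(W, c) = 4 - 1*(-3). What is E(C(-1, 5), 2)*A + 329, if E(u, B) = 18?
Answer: 2363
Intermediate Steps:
C(W, c) = 7 (C(W, c) = 4 + 3 = 7)
E(C(-1, 5), 2)*A + 329 = 18*113 + 329 = 2034 + 329 = 2363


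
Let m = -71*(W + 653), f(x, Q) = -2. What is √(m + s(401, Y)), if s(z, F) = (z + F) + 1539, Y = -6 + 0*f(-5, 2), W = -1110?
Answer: √34381 ≈ 185.42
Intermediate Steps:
Y = -6 (Y = -6 + 0*(-2) = -6 + 0 = -6)
s(z, F) = 1539 + F + z (s(z, F) = (F + z) + 1539 = 1539 + F + z)
m = 32447 (m = -71*(-1110 + 653) = -71*(-457) = 32447)
√(m + s(401, Y)) = √(32447 + (1539 - 6 + 401)) = √(32447 + 1934) = √34381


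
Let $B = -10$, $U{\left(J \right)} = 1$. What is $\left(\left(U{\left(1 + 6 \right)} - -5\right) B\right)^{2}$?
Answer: $3600$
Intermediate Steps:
$\left(\left(U{\left(1 + 6 \right)} - -5\right) B\right)^{2} = \left(\left(1 - -5\right) \left(-10\right)\right)^{2} = \left(\left(1 + 5\right) \left(-10\right)\right)^{2} = \left(6 \left(-10\right)\right)^{2} = \left(-60\right)^{2} = 3600$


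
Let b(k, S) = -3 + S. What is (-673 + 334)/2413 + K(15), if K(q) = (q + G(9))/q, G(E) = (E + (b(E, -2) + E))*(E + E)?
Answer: 198584/12065 ≈ 16.460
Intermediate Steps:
G(E) = 2*E*(-5 + 2*E) (G(E) = (E + ((-3 - 2) + E))*(E + E) = (E + (-5 + E))*(2*E) = (-5 + 2*E)*(2*E) = 2*E*(-5 + 2*E))
K(q) = (234 + q)/q (K(q) = (q + 2*9*(-5 + 2*9))/q = (q + 2*9*(-5 + 18))/q = (q + 2*9*13)/q = (q + 234)/q = (234 + q)/q)
(-673 + 334)/2413 + K(15) = (-673 + 334)/2413 + (234 + 15)/15 = -339*1/2413 + (1/15)*249 = -339/2413 + 83/5 = 198584/12065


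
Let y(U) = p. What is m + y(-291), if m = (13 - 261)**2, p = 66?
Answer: 61570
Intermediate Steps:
y(U) = 66
m = 61504 (m = (-248)**2 = 61504)
m + y(-291) = 61504 + 66 = 61570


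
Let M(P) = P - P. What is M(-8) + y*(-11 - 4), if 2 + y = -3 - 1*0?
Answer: 75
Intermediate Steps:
y = -5 (y = -2 + (-3 - 1*0) = -2 + (-3 + 0) = -2 - 3 = -5)
M(P) = 0
M(-8) + y*(-11 - 4) = 0 - 5*(-11 - 4) = 0 - 5*(-15) = 0 + 75 = 75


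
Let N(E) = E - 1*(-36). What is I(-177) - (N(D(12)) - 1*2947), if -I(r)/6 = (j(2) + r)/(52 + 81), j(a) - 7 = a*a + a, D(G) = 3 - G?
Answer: 389344/133 ≈ 2927.4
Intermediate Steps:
N(E) = 36 + E (N(E) = E + 36 = 36 + E)
j(a) = 7 + a + a**2 (j(a) = 7 + (a*a + a) = 7 + (a**2 + a) = 7 + (a + a**2) = 7 + a + a**2)
I(r) = -78/133 - 6*r/133 (I(r) = -6*((7 + 2 + 2**2) + r)/(52 + 81) = -6*((7 + 2 + 4) + r)/133 = -6*(13 + r)/133 = -6*(13/133 + r/133) = -78/133 - 6*r/133)
I(-177) - (N(D(12)) - 1*2947) = (-78/133 - 6/133*(-177)) - ((36 + (3 - 1*12)) - 1*2947) = (-78/133 + 1062/133) - ((36 + (3 - 12)) - 2947) = 984/133 - ((36 - 9) - 2947) = 984/133 - (27 - 2947) = 984/133 - 1*(-2920) = 984/133 + 2920 = 389344/133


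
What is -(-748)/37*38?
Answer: 28424/37 ≈ 768.22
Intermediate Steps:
-(-748)/37*38 = -22*(-34/37)*38 = (748/37)*38 = 28424/37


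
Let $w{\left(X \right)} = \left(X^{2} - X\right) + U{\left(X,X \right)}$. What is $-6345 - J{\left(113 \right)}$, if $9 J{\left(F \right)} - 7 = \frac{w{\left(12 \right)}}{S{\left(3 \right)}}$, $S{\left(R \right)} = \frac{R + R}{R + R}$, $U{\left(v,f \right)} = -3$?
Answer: $- \frac{57241}{9} \approx -6360.1$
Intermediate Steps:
$S{\left(R \right)} = 1$ ($S{\left(R \right)} = \frac{2 R}{2 R} = 2 R \frac{1}{2 R} = 1$)
$w{\left(X \right)} = -3 + X^{2} - X$ ($w{\left(X \right)} = \left(X^{2} - X\right) - 3 = -3 + X^{2} - X$)
$J{\left(F \right)} = \frac{136}{9}$ ($J{\left(F \right)} = \frac{7}{9} + \frac{\left(-3 + 12^{2} - 12\right) 1^{-1}}{9} = \frac{7}{9} + \frac{\left(-3 + 144 - 12\right) 1}{9} = \frac{7}{9} + \frac{129 \cdot 1}{9} = \frac{7}{9} + \frac{1}{9} \cdot 129 = \frac{7}{9} + \frac{43}{3} = \frac{136}{9}$)
$-6345 - J{\left(113 \right)} = -6345 - \frac{136}{9} = - \frac{57241}{9}$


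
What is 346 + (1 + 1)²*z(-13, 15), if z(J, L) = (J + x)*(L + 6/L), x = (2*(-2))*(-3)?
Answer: 1422/5 ≈ 284.40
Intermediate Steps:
x = 12 (x = -4*(-3) = 12)
z(J, L) = (12 + J)*(L + 6/L) (z(J, L) = (J + 12)*(L + 6/L) = (12 + J)*(L + 6/L))
346 + (1 + 1)²*z(-13, 15) = 346 + (1 + 1)²*((72 + 6*(-13) + 15²*(12 - 13))/15) = 346 + 2²*((72 - 78 + 225*(-1))/15) = 346 + 4*((72 - 78 - 225)/15) = 346 + 4*((1/15)*(-231)) = 346 + 4*(-77/5) = 346 - 308/5 = 1422/5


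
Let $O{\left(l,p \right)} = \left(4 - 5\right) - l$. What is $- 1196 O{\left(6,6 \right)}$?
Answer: $8372$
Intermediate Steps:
$O{\left(l,p \right)} = -1 - l$
$- 1196 O{\left(6,6 \right)} = - 1196 \left(-1 - 6\right) = \left(-1196\right) \left(-7\right) = 8372$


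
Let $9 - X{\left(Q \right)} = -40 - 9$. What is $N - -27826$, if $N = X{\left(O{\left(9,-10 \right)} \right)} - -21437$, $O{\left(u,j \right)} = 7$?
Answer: $49321$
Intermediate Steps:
$X{\left(Q \right)} = 58$ ($X{\left(Q \right)} = 9 - \left(-40 - 9\right) = 9 - -49 = 9 + 49 = 58$)
$N = 21495$ ($N = 58 - -21437 = 58 + 21437 = 21495$)
$N - -27826 = 21495 - -27826 = 21495 + 27826 = 49321$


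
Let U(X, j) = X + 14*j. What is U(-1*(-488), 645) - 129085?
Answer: -119567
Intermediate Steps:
U(-1*(-488), 645) - 129085 = (-1*(-488) + 14*645) - 129085 = (488 + 9030) - 129085 = 9518 - 129085 = -119567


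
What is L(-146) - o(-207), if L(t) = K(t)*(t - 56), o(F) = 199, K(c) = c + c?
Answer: 58785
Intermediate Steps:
K(c) = 2*c
L(t) = 2*t*(-56 + t) (L(t) = (2*t)*(t - 56) = (2*t)*(-56 + t) = 2*t*(-56 + t))
L(-146) - o(-207) = 2*(-146)*(-56 - 146) - 1*199 = 2*(-146)*(-202) - 199 = 58984 - 199 = 58785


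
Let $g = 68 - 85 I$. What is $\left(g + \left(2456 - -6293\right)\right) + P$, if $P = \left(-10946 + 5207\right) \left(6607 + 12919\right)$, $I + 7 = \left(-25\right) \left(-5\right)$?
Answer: $-112060927$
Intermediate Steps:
$I = 118$ ($I = -7 - -125 = -7 + 125 = 118$)
$g = -9962$ ($g = 68 - 10030 = -9962$)
$P = -112059714$ ($P = \left(-5739\right) 19526 = -112059714$)
$\left(g + \left(2456 - -6293\right)\right) + P = \left(-9962 + \left(2456 - -6293\right)\right) - 112059714 = \left(-9962 + \left(2456 + 6293\right)\right) - 112059714 = \left(-9962 + 8749\right) - 112059714 = -1213 - 112059714 = -112060927$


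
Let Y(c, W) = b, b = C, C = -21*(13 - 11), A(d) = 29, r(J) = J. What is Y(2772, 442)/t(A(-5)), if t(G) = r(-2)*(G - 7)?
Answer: 21/22 ≈ 0.95455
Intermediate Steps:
C = -42 (C = -21*2 = -42)
b = -42
t(G) = 14 - 2*G (t(G) = -2*(G - 7) = -2*(-7 + G) = 14 - 2*G)
Y(c, W) = -42
Y(2772, 442)/t(A(-5)) = -42/(14 - 2*29) = -42/(14 - 58) = -42/(-44) = -42*(-1/44) = 21/22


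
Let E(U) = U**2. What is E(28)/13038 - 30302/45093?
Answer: -19984698/32662363 ≈ -0.61186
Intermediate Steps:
E(28)/13038 - 30302/45093 = 28**2/13038 - 30302/45093 = 784*(1/13038) - 30302*1/45093 = 392/6519 - 30302/45093 = -19984698/32662363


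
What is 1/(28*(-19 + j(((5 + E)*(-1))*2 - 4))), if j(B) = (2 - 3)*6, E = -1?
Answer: -1/700 ≈ -0.0014286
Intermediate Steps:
j(B) = -6 (j(B) = -1*6 = -6)
1/(28*(-19 + j(((5 + E)*(-1))*2 - 4))) = 1/(28*(-19 - 6)) = 1/(28*(-25)) = 1/(-700) = -1/700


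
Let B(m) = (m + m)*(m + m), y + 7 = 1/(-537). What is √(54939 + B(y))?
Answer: √15899254891/537 ≈ 234.81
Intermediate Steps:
y = -3760/537 (y = -7 + 1/(-537) = -7 - 1/537 = -3760/537 ≈ -7.0019)
B(m) = 4*m² (B(m) = (2*m)*(2*m) = 4*m²)
√(54939 + B(y)) = √(54939 + 4*(-3760/537)²) = √(54939 + 4*(14137600/288369)) = √(54939 + 56550400/288369) = √(15899254891/288369) = √15899254891/537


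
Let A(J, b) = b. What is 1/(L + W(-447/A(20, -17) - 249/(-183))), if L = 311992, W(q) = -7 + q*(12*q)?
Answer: 1075369/345368129673 ≈ 3.1137e-6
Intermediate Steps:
W(q) = -7 + 12*q**2
1/(L + W(-447/A(20, -17) - 249/(-183))) = 1/(311992 + (-7 + 12*(-447/(-17) - 249/(-183))**2)) = 1/(311992 + (-7 + 12*(-447*(-1/17) - 249*(-1/183))**2)) = 1/(311992 + (-7 + 12*(447/17 + 83/61)**2)) = 1/(311992 + (-7 + 12*(28678/1037)**2)) = 1/(311992 + (-7 + 12*(822427684/1075369))) = 1/(311992 + (-7 + 9869132208/1075369)) = 1/(311992 + 9861604625/1075369) = 1/(345368129673/1075369) = 1075369/345368129673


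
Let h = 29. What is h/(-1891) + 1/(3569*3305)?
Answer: -342068914/22305375595 ≈ -0.015336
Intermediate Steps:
h/(-1891) + 1/(3569*3305) = 29/(-1891) + 1/(3569*3305) = 29*(-1/1891) + (1/3569)*(1/3305) = -29/1891 + 1/11795545 = -342068914/22305375595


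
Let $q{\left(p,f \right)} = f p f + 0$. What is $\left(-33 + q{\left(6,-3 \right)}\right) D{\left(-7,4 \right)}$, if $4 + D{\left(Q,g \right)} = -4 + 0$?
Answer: $-168$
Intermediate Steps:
$D{\left(Q,g \right)} = -8$ ($D{\left(Q,g \right)} = -4 + \left(-4 + 0\right) = -4 - 4 = -8$)
$q{\left(p,f \right)} = p f^{2}$ ($q{\left(p,f \right)} = p f^{2} + 0 = p f^{2}$)
$\left(-33 + q{\left(6,-3 \right)}\right) D{\left(-7,4 \right)} = \left(-33 + 6 \left(-3\right)^{2}\right) \left(-8\right) = \left(-33 + 6 \cdot 9\right) \left(-8\right) = \left(-33 + 54\right) \left(-8\right) = 21 \left(-8\right) = -168$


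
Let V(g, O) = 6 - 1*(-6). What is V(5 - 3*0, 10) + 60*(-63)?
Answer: -3768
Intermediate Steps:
V(g, O) = 12 (V(g, O) = 6 + 6 = 12)
V(5 - 3*0, 10) + 60*(-63) = 12 + 60*(-63) = 12 - 3780 = -3768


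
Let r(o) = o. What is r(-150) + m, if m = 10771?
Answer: 10621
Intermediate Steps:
r(-150) + m = -150 + 10771 = 10621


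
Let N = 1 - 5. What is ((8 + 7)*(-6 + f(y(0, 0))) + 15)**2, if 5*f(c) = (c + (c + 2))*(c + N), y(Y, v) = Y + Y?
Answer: 9801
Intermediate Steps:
N = -4
y(Y, v) = 2*Y
f(c) = (-4 + c)*(2 + 2*c)/5 (f(c) = ((c + (c + 2))*(c - 4))/5 = ((c + (2 + c))*(-4 + c))/5 = ((2 + 2*c)*(-4 + c))/5 = ((-4 + c)*(2 + 2*c))/5 = (-4 + c)*(2 + 2*c)/5)
((8 + 7)*(-6 + f(y(0, 0))) + 15)**2 = ((8 + 7)*(-6 + (-8/5 - 12*0/5 + 2*(2*0)**2/5)) + 15)**2 = (15*(-6 + (-8/5 - 6/5*0 + (2/5)*0**2)) + 15)**2 = (15*(-6 + (-8/5 + 0 + (2/5)*0)) + 15)**2 = (15*(-6 + (-8/5 + 0 + 0)) + 15)**2 = (15*(-6 - 8/5) + 15)**2 = (15*(-38/5) + 15)**2 = (-114 + 15)**2 = (-99)**2 = 9801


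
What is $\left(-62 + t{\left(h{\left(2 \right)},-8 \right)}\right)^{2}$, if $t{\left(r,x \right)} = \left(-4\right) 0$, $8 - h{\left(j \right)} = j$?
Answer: $3844$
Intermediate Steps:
$h{\left(j \right)} = 8 - j$
$t{\left(r,x \right)} = 0$
$\left(-62 + t{\left(h{\left(2 \right)},-8 \right)}\right)^{2} = \left(-62 + 0\right)^{2} = \left(-62\right)^{2} = 3844$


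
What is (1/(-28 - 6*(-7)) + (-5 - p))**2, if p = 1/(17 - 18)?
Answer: 3025/196 ≈ 15.434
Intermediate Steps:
p = -1 (p = 1/(-1) = -1)
(1/(-28 - 6*(-7)) + (-5 - p))**2 = (1/(-28 - 6*(-7)) + (-5 - 1*(-1)))**2 = (1/(-28 + 42) + (-5 + 1))**2 = (1/14 - 4)**2 = (-55/14)**2 = 3025/196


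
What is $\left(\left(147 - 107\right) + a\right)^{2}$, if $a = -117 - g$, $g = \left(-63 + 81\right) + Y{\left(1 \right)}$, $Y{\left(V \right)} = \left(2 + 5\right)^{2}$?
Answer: $20736$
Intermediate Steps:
$Y{\left(V \right)} = 49$ ($Y{\left(V \right)} = 7^{2} = 49$)
$g = 67$ ($g = \left(-63 + 81\right) + 49 = 18 + 49 = 67$)
$a = -184$ ($a = -117 - 67 = -184$)
$\left(\left(147 - 107\right) + a\right)^{2} = \left(\left(147 - 107\right) - 184\right)^{2} = \left(40 - 184\right)^{2} = \left(-144\right)^{2} = 20736$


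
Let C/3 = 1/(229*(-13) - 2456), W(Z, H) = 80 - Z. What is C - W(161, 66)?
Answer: 146690/1811 ≈ 80.999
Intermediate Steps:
C = -1/1811 (C = 3/(229*(-13) - 2456) = 3/(-2977 - 2456) = 3/(-5433) = 3*(-1/5433) = -1/1811 ≈ -0.00055218)
C - W(161, 66) = -1/1811 - (80 - 1*161) = -1/1811 - (80 - 161) = -1/1811 - 1*(-81) = -1/1811 + 81 = 146690/1811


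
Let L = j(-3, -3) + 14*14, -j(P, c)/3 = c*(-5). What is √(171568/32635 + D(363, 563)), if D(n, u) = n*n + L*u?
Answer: 3*√25654199947070/32635 ≈ 465.60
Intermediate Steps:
j(P, c) = 15*c (j(P, c) = -3*c*(-5) = -(-15)*c = 15*c)
L = 151 (L = 15*(-3) + 14*14 = -45 + 196 = 151)
D(n, u) = n² + 151*u (D(n, u) = n*n + 151*u = n² + 151*u)
√(171568/32635 + D(363, 563)) = √(171568/32635 + (363² + 151*563)) = √(171568*(1/32635) + (131769 + 85013)) = √(171568/32635 + 216782) = √(7074852138/32635) = 3*√25654199947070/32635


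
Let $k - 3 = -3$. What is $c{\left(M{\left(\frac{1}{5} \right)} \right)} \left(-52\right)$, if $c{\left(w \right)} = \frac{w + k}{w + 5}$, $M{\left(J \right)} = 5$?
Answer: $-26$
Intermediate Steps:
$k = 0$ ($k = 3 - 3 = 0$)
$c{\left(w \right)} = \frac{w}{5 + w}$ ($c{\left(w \right)} = \frac{w + 0}{w + 5} = \frac{w}{5 + w}$)
$c{\left(M{\left(\frac{1}{5} \right)} \right)} \left(-52\right) = \frac{5}{5 + 5} \left(-52\right) = \frac{5}{10} \left(-52\right) = 5 \cdot \frac{1}{10} \left(-52\right) = \frac{1}{2} \left(-52\right) = -26$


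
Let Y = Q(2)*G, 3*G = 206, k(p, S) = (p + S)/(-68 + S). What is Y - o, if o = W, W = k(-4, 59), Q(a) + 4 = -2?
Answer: -3653/9 ≈ -405.89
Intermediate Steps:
k(p, S) = (S + p)/(-68 + S)
G = 206/3 (G = (⅓)*206 = 206/3 ≈ 68.667)
Q(a) = -6 (Q(a) = -4 - 2 = -6)
W = -55/9 (W = (59 - 4)/(-68 + 59) = 55/(-9) = -⅑*55 = -55/9 ≈ -6.1111)
Y = -412 (Y = -6*206/3 = -412)
o = -55/9 ≈ -6.1111
Y - o = -412 - 1*(-55/9) = -412 + 55/9 = -3653/9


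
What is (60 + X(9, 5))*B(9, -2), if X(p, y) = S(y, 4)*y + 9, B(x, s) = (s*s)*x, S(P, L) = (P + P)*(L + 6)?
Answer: 20484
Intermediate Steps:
S(P, L) = 2*P*(6 + L) (S(P, L) = (2*P)*(6 + L) = 2*P*(6 + L))
B(x, s) = x*s² (B(x, s) = s²*x = x*s²)
X(p, y) = 9 + 20*y² (X(p, y) = (2*y*(6 + 4))*y + 9 = (2*y*10)*y + 9 = (20*y)*y + 9 = 20*y² + 9 = 9 + 20*y²)
(60 + X(9, 5))*B(9, -2) = (60 + (9 + 20*5²))*(9*(-2)²) = (60 + (9 + 20*25))*(9*4) = (60 + (9 + 500))*36 = (60 + 509)*36 = 569*36 = 20484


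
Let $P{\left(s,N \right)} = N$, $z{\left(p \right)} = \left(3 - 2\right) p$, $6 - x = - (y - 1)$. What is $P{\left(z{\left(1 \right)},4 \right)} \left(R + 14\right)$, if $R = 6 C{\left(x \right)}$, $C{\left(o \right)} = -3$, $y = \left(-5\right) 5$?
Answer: $-16$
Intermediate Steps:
$y = -25$
$x = -20$ ($x = 6 - - (-25 - 1) = 6 - \left(-1\right) \left(-26\right) = 6 - 26 = -20$)
$z{\left(p \right)} = p$ ($z{\left(p \right)} = 1 p = p$)
$R = -18$ ($R = 6 \left(-3\right) = -18$)
$P{\left(z{\left(1 \right)},4 \right)} \left(R + 14\right) = 4 \left(-18 + 14\right) = 4 \left(-4\right) = -16$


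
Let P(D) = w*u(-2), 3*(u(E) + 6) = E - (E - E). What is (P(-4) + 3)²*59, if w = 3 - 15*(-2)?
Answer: 2778251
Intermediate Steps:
u(E) = -6 + E/3 (u(E) = -6 + (E - (E - E))/3 = -6 + (E - 1*0)/3 = -6 + (E + 0)/3 = -6 + E/3)
w = 33 (w = 3 - 3*(-10) = 3 + 30 = 33)
P(D) = -220 (P(D) = 33*(-6 + (⅓)*(-2)) = 33*(-6 - ⅔) = 33*(-20/3) = -220)
(P(-4) + 3)²*59 = (-220 + 3)²*59 = (-217)²*59 = 47089*59 = 2778251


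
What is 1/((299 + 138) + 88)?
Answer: 1/525 ≈ 0.0019048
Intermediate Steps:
1/((299 + 138) + 88) = 1/(437 + 88) = 1/525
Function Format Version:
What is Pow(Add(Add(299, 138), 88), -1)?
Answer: Rational(1, 525) ≈ 0.0019048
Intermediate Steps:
Pow(Add(Add(299, 138), 88), -1) = Pow(Add(437, 88), -1) = Pow(525, -1) = Rational(1, 525)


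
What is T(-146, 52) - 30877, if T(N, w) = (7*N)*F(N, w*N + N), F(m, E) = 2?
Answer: -32921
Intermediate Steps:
T(N, w) = 14*N (T(N, w) = (7*N)*2 = 14*N)
T(-146, 52) - 30877 = 14*(-146) - 30877 = -2044 - 30877 = -32921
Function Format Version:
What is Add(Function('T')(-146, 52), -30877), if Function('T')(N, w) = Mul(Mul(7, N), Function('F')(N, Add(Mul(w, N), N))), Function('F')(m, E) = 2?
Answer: -32921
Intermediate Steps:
Function('T')(N, w) = Mul(14, N) (Function('T')(N, w) = Mul(Mul(7, N), 2) = Mul(14, N))
Add(Function('T')(-146, 52), -30877) = Add(Mul(14, -146), -30877) = Add(-2044, -30877) = -32921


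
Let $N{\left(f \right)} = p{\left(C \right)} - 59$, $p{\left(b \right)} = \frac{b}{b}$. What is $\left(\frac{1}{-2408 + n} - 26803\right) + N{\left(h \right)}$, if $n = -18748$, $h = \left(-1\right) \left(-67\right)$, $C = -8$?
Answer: $- \frac{568271317}{21156} \approx -26861.0$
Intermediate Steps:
$h = 67$
$p{\left(b \right)} = 1$
$N{\left(f \right)} = -58$ ($N{\left(f \right)} = 1 - 59 = -58$)
$\left(\frac{1}{-2408 + n} - 26803\right) + N{\left(h \right)} = \left(\frac{1}{-2408 - 18748} - 26803\right) - 58 = \left(\frac{1}{-21156} - 26803\right) - 58 = \left(- \frac{1}{21156} - 26803\right) - 58 = - \frac{567044269}{21156} - 58 = - \frac{568271317}{21156}$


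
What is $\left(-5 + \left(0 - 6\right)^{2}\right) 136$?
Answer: $4216$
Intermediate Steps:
$\left(-5 + \left(0 - 6\right)^{2}\right) 136 = \left(-5 + \left(-6\right)^{2}\right) 136 = \left(-5 + 36\right) 136 = 31 \cdot 136 = 4216$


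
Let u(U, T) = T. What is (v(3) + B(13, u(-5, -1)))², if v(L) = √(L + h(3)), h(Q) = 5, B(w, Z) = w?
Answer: 177 + 52*√2 ≈ 250.54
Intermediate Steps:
v(L) = √(5 + L) (v(L) = √(L + 5) = √(5 + L))
(v(3) + B(13, u(-5, -1)))² = (√(5 + 3) + 13)² = (√8 + 13)² = (2*√2 + 13)² = (13 + 2*√2)²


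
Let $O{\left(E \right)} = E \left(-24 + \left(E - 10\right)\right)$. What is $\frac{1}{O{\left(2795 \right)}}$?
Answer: $\frac{1}{7716995} \approx 1.2958 \cdot 10^{-7}$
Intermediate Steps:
$O{\left(E \right)} = E \left(-34 + E\right)$ ($O{\left(E \right)} = E \left(-24 + \left(-10 + E\right)\right) = E \left(-34 + E\right)$)
$\frac{1}{O{\left(2795 \right)}} = \frac{1}{2795 \left(-34 + 2795\right)} = \frac{1}{2795 \cdot 2761} = \frac{1}{7716995}$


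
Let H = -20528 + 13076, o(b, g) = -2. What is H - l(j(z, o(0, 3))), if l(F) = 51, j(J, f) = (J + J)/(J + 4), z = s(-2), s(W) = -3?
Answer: -7503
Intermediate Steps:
z = -3
j(J, f) = 2*J/(4 + J) (j(J, f) = (2*J)/(4 + J) = 2*J/(4 + J))
H = -7452
H - l(j(z, o(0, 3))) = -7452 - 1*51 = -7452 - 51 = -7503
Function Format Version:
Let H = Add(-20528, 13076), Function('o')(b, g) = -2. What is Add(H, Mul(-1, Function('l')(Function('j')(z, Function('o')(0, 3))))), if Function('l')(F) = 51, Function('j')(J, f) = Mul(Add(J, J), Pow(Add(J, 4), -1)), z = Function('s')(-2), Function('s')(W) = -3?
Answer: -7503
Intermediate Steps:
z = -3
Function('j')(J, f) = Mul(2, J, Pow(Add(4, J), -1)) (Function('j')(J, f) = Mul(Mul(2, J), Pow(Add(4, J), -1)) = Mul(2, J, Pow(Add(4, J), -1)))
H = -7452
Add(H, Mul(-1, Function('l')(Function('j')(z, Function('o')(0, 3))))) = Add(-7452, Mul(-1, 51)) = Add(-7452, -51) = -7503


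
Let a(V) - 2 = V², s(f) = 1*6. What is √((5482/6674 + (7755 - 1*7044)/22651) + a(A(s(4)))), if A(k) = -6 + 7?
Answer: √22012128467601533/75586387 ≈ 1.9629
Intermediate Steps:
s(f) = 6
A(k) = 1
a(V) = 2 + V²
√((5482/6674 + (7755 - 1*7044)/22651) + a(A(s(4)))) = √((5482/6674 + (7755 - 1*7044)/22651) + (2 + 1²)) = √((5482*(1/6674) + (7755 - 7044)*(1/22651)) + (2 + 1)) = √((2741/3337 + 711*(1/22651)) + 3) = √((2741/3337 + 711/22651) + 3) = √(64458998/75586387 + 3) = √(291218159/75586387) = √22012128467601533/75586387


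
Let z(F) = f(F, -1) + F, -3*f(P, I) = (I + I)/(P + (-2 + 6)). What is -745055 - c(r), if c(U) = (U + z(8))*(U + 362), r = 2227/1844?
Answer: -22903899491735/30603024 ≈ -7.4842e+5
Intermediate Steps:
r = 2227/1844 (r = 2227*(1/1844) = 2227/1844 ≈ 1.2077)
f(P, I) = -2*I/(3*(4 + P)) (f(P, I) = -(I + I)/(3*(P + (-2 + 6))) = -2*I/(3*(P + 4)) = -2*I/(3*(4 + P)))
z(F) = F + 2/(12 + 3*F) (z(F) = -2*(-1)/(12 + 3*F) + F = 2/(12 + 3*F) + F = F + 2/(12 + 3*F))
c(U) = (362 + U)*(145/18 + U) (c(U) = (U + (2/3 + 8*(4 + 8))/(4 + 8))*(U + 362) = (U + (2/3 + 8*12)/12)*(362 + U) = (U + (2/3 + 96)/12)*(362 + U) = (U + (1/12)*(290/3))*(362 + U) = (U + 145/18)*(362 + U) = (145/18 + U)*(362 + U) = (362 + U)*(145/18 + U))
-745055 - c(r) = -745055 - (26245/9 + (2227/1844)**2 + (6661/18)*(2227/1844)) = -745055 - (26245/9 + 4959529/3400336 + 14834047/33192) = -745055 - 1*102963445415/30603024 = -745055 - 102963445415/30603024 = -22903899491735/30603024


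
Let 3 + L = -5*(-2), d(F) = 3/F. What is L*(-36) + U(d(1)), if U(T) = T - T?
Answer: -252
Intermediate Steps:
U(T) = 0
L = 7 (L = -3 - 5*(-2) = -3 + 10 = 7)
L*(-36) + U(d(1)) = 7*(-36) + 0 = -252 + 0 = -252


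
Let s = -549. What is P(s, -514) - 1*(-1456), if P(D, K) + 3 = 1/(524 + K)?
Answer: 14531/10 ≈ 1453.1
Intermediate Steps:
P(D, K) = -3 + 1/(524 + K)
P(s, -514) - 1*(-1456) = (-1571 - 3*(-514))/(524 - 514) - 1*(-1456) = (-1571 + 1542)/10 + 1456 = (1/10)*(-29) + 1456 = -29/10 + 1456 = 14531/10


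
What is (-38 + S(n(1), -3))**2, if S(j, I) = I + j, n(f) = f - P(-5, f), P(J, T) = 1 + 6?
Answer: 2209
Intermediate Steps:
P(J, T) = 7
n(f) = -7 + f (n(f) = f - 1*7 = f - 7 = -7 + f)
(-38 + S(n(1), -3))**2 = (-38 + (-3 + (-7 + 1)))**2 = (-38 + (-3 - 6))**2 = (-38 - 9)**2 = (-47)**2 = 2209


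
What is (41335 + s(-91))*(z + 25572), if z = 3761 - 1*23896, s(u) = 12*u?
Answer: 218801191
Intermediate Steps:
z = -20135 (z = 3761 - 23896 = -20135)
(41335 + s(-91))*(z + 25572) = (41335 + 12*(-91))*(-20135 + 25572) = (41335 - 1092)*5437 = 40243*5437 = 218801191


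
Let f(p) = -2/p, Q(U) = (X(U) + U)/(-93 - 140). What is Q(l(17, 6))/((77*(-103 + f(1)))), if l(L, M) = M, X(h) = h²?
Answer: 2/89705 ≈ 2.2295e-5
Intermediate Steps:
Q(U) = -U/233 - U²/233 (Q(U) = (U² + U)/(-93 - 140) = (U + U²)/(-233) = (U + U²)*(-1/233) = -U/233 - U²/233)
Q(l(17, 6))/((77*(-103 + f(1)))) = ((1/233)*6*(-1 - 1*6))/((77*(-103 - 2/1))) = ((1/233)*6*(-1 - 6))/((77*(-103 - 2*1))) = ((1/233)*6*(-7))/((77*(-103 - 2))) = -42/(233*(77*(-105))) = -42/233/(-8085) = -42/233*(-1/8085) = 2/89705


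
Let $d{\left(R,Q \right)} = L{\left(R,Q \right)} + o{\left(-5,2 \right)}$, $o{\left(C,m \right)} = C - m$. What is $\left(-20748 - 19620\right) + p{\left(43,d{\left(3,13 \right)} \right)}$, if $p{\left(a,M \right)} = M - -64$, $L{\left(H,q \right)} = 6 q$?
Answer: $-40233$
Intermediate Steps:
$d{\left(R,Q \right)} = -7 + 6 Q$ ($d{\left(R,Q \right)} = 6 Q - 7 = -7 + 6 Q$)
$p{\left(a,M \right)} = 64 + M$ ($p{\left(a,M \right)} = M + 64 = 64 + M$)
$\left(-20748 - 19620\right) + p{\left(43,d{\left(3,13 \right)} \right)} = \left(-20748 - 19620\right) + \left(64 + \left(-7 + 6 \cdot 13\right)\right) = -40368 + \left(64 + \left(-7 + 78\right)\right) = -40368 + \left(64 + 71\right) = -40368 + 135 = -40233$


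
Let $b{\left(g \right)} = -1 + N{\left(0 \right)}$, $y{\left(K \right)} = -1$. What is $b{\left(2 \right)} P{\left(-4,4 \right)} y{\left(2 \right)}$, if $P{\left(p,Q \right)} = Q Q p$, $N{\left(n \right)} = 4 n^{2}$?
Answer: $-64$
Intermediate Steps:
$P{\left(p,Q \right)} = p Q^{2}$ ($P{\left(p,Q \right)} = Q^{2} p = p Q^{2}$)
$b{\left(g \right)} = -1$ ($b{\left(g \right)} = -1 + 4 \cdot 0^{2} = -1 + 4 \cdot 0 = -1 + 0 = -1$)
$b{\left(2 \right)} P{\left(-4,4 \right)} y{\left(2 \right)} = - \left(-4\right) 4^{2} \left(-1\right) = - \left(-4\right) 16 \left(-1\right) = \left(-1\right) \left(-64\right) \left(-1\right) = 64 \left(-1\right) = -64$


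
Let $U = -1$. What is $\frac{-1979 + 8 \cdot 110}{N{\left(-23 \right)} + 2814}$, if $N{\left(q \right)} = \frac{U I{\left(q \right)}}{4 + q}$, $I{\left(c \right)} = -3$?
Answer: $- \frac{20881}{53463} \approx -0.39057$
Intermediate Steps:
$N{\left(q \right)} = \frac{3}{4 + q}$ ($N{\left(q \right)} = \frac{\left(-1\right) \left(-3\right)}{4 + q} = \frac{3}{4 + q}$)
$\frac{-1979 + 8 \cdot 110}{N{\left(-23 \right)} + 2814} = \frac{-1979 + 8 \cdot 110}{\frac{3}{4 - 23} + 2814} = \frac{-1979 + 880}{\frac{3}{-19} + 2814} = - \frac{1099}{3 \left(- \frac{1}{19}\right) + 2814} = - \frac{1099}{- \frac{3}{19} + 2814} = - \frac{1099}{\frac{53463}{19}} = \left(-1099\right) \frac{19}{53463} = - \frac{20881}{53463}$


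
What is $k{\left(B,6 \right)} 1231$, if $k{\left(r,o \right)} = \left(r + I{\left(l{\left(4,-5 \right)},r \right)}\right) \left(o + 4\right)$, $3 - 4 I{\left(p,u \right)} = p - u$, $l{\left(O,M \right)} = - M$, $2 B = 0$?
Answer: $-6155$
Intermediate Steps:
$B = 0$ ($B = \frac{1}{2} \cdot 0 = 0$)
$I{\left(p,u \right)} = \frac{3}{4} - \frac{p}{4} + \frac{u}{4}$ ($I{\left(p,u \right)} = \frac{3}{4} - \frac{p - u}{4} = \frac{3}{4} - \left(- \frac{u}{4} + \frac{p}{4}\right) = \frac{3}{4} - \frac{p}{4} + \frac{u}{4}$)
$k{\left(r,o \right)} = \left(4 + o\right) \left(- \frac{1}{2} + \frac{5 r}{4}\right)$ ($k{\left(r,o \right)} = \left(r + \left(\frac{3}{4} - \frac{\left(-1\right) \left(-5\right)}{4} + \frac{r}{4}\right)\right) \left(o + 4\right) = \left(r + \left(\frac{3}{4} - \frac{5}{4} + \frac{r}{4}\right)\right) \left(4 + o\right) = \left(r + \left(- \frac{1}{2} + \frac{r}{4}\right)\right) \left(4 + o\right) = \left(- \frac{1}{2} + \frac{5 r}{4}\right) \left(4 + o\right) = \left(4 + o\right) \left(- \frac{1}{2} + \frac{5 r}{4}\right)$)
$k{\left(B,6 \right)} 1231 = \left(-2 + 5 \cdot 0 - 3 + \frac{5}{4} \cdot 6 \cdot 0\right) 1231 = \left(-2 + 0 - 3 + 0\right) 1231 = \left(-5\right) 1231 = -6155$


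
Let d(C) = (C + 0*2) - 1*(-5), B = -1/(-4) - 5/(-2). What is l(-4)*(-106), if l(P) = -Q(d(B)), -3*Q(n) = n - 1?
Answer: -477/2 ≈ -238.50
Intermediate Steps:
B = 11/4 (B = -1*(-¼) - 5*(-½) = ¼ + 5/2 = 11/4 ≈ 2.7500)
d(C) = 5 + C (d(C) = (C + 0) + 5 = C + 5 = 5 + C)
Q(n) = ⅓ - n/3 (Q(n) = -(n - 1)/3 = -(-1 + n)/3 = ⅓ - n/3)
l(P) = 9/4 (l(P) = -(⅓ - (5 + 11/4)/3) = -(⅓ - ⅓*31/4) = -(⅓ - 31/12) = -1*(-9/4) = 9/4)
l(-4)*(-106) = (9/4)*(-106) = -477/2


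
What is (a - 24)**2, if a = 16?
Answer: 64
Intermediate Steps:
(a - 24)**2 = (16 - 24)**2 = (-8)**2 = 64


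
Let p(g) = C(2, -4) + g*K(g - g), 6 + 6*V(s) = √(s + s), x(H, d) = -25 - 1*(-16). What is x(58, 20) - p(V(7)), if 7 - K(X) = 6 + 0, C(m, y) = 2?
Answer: -10 - √14/6 ≈ -10.624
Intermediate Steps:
x(H, d) = -9 (x(H, d) = -25 + 16 = -9)
V(s) = -1 + √2*√s/6 (V(s) = -1 + √(s + s)/6 = -1 + √(2*s)/6 = -1 + (√2*√s)/6 = -1 + √2*√s/6)
K(X) = 1 (K(X) = 7 - (6 + 0) = 7 - 1*6 = 7 - 6 = 1)
p(g) = 2 + g (p(g) = 2 + g*1 = 2 + g)
x(58, 20) - p(V(7)) = -9 - (2 + (-1 + √2*√7/6)) = -9 - (2 + (-1 + √14/6)) = -9 - (1 + √14/6) = -9 + (-1 - √14/6) = -10 - √14/6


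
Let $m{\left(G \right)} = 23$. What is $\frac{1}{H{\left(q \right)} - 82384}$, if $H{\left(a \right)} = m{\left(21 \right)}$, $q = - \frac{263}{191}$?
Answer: $- \frac{1}{82361} \approx -1.2142 \cdot 10^{-5}$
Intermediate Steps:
$q = - \frac{263}{191}$ ($q = \left(-263\right) \frac{1}{191} = - \frac{263}{191} \approx -1.377$)
$H{\left(a \right)} = 23$
$\frac{1}{H{\left(q \right)} - 82384} = \frac{1}{23 - 82384} = \frac{1}{-82361} = - \frac{1}{82361}$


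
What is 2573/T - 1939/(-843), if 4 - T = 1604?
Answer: 933361/1348800 ≈ 0.69199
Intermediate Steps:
T = -1600 (T = 4 - 1*1604 = 4 - 1604 = -1600)
2573/T - 1939/(-843) = 2573/(-1600) - 1939/(-843) = 2573*(-1/1600) - 1939*(-1/843) = -2573/1600 + 1939/843 = 933361/1348800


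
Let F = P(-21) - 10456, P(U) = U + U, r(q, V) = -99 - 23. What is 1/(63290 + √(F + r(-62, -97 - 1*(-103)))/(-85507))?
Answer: 46274148373121/2928690850534829152 + 256521*I*√295/14643454252674145760 ≈ 1.58e-5 + 3.0088e-13*I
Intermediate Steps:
r(q, V) = -122
P(U) = 2*U
F = -10498 (F = 2*(-21) - 10456 = -42 - 10456 = -10498)
1/(63290 + √(F + r(-62, -97 - 1*(-103)))/(-85507)) = 1/(63290 + √(-10498 - 122)/(-85507)) = 1/(63290 + √(-10620)*(-1/85507)) = 1/(63290 + (6*I*√295)*(-1/85507)) = 1/(63290 - 6*I*√295/85507)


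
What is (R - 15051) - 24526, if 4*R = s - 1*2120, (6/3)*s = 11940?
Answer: -77229/2 ≈ -38615.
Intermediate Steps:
s = 5970 (s = (½)*11940 = 5970)
R = 1925/2 (R = (5970 - 1*2120)/4 = (5970 - 2120)/4 = (¼)*3850 = 1925/2 ≈ 962.50)
(R - 15051) - 24526 = (1925/2 - 15051) - 24526 = -28177/2 - 24526 = -77229/2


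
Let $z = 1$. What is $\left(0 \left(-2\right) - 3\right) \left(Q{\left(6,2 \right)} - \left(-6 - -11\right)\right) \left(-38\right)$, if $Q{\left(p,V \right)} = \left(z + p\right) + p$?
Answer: $912$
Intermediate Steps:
$Q{\left(p,V \right)} = 1 + 2 p$ ($Q{\left(p,V \right)} = \left(1 + p\right) + p = 1 + 2 p$)
$\left(0 \left(-2\right) - 3\right) \left(Q{\left(6,2 \right)} - \left(-6 - -11\right)\right) \left(-38\right) = \left(0 \left(-2\right) - 3\right) \left(\left(1 + 2 \cdot 6\right) - \left(-6 - -11\right)\right) \left(-38\right) = \left(0 - 3\right) \left(\left(1 + 12\right) - \left(-6 + 11\right)\right) \left(-38\right) = - 3 \left(13 - 5\right) \left(-38\right) = \left(-3\right) 8 \left(-38\right) = \left(-24\right) \left(-38\right) = 912$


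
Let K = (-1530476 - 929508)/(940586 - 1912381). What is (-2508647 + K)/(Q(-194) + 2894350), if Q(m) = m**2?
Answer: -2437888151381/2849289334870 ≈ -0.85561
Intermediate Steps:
K = 2459984/971795 (K = -2459984/(-971795) = -2459984*(-1/971795) = 2459984/971795 ≈ 2.5314)
(-2508647 + K)/(Q(-194) + 2894350) = (-2508647 + 2459984/971795)/((-194)**2 + 2894350) = -2437888151381/(971795*(37636 + 2894350)) = -2437888151381/971795/2931986 = -2437888151381/971795*1/2931986 = -2437888151381/2849289334870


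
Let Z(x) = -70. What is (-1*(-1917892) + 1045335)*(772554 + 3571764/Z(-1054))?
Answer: 10690268107188/5 ≈ 2.1381e+12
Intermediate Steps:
(-1*(-1917892) + 1045335)*(772554 + 3571764/Z(-1054)) = (-1*(-1917892) + 1045335)*(772554 + 3571764/(-70)) = (1917892 + 1045335)*(772554 + 3571764*(-1/70)) = 2963227*(772554 - 255126/5) = 2963227*(3607644/5) = 10690268107188/5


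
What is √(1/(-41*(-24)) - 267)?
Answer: I*√64630842/492 ≈ 16.34*I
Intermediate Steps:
√(1/(-41*(-24)) - 267) = √(1/984 - 267) = √(-262727/984) = I*√64630842/492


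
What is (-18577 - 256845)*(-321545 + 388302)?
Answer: -18386346454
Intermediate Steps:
(-18577 - 256845)*(-321545 + 388302) = -275422*66757 = -18386346454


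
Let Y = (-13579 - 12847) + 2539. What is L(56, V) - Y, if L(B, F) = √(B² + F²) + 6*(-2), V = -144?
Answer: 23875 + 8*√373 ≈ 24030.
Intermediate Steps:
Y = -23887 (Y = -26426 + 2539 = -23887)
L(B, F) = -12 + √(B² + F²) (L(B, F) = √(B² + F²) - 12 = -12 + √(B² + F²))
L(56, V) - Y = (-12 + √(56² + (-144)²)) - 1*(-23887) = (-12 + √(3136 + 20736)) + 23887 = (-12 + √23872) + 23887 = (-12 + 8*√373) + 23887 = 23875 + 8*√373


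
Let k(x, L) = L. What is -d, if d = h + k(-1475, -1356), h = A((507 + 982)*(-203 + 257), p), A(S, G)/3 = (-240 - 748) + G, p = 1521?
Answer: -243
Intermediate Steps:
A(S, G) = -2964 + 3*G (A(S, G) = 3*((-240 - 748) + G) = 3*(-988 + G) = -2964 + 3*G)
h = 1599 (h = -2964 + 3*1521 = -2964 + 4563 = 1599)
d = 243 (d = 1599 - 1356 = 243)
-d = -1*243 = -243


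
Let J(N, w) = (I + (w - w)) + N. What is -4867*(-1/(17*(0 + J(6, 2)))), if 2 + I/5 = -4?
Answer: -4867/408 ≈ -11.929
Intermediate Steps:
I = -30 (I = -10 + 5*(-4) = -10 - 20 = -30)
J(N, w) = -30 + N (J(N, w) = (-30 + (w - w)) + N = (-30 + 0) + N = -30 + N)
-4867*(-1/(17*(0 + J(6, 2)))) = -4867*(-1/(17*(0 + (-30 + 6)))) = -4867*(-1/(17*(0 - 24))) = -4867/((-24*(-17))) = -4867/408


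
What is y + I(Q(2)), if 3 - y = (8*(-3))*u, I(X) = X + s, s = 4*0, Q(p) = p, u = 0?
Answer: 5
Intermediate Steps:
s = 0
I(X) = X (I(X) = X + 0 = X)
y = 3 (y = 3 - 8*(-3)*0 = 3 - (-24)*0 = 3 - 1*0 = 3 + 0 = 3)
y + I(Q(2)) = 3 + 2 = 5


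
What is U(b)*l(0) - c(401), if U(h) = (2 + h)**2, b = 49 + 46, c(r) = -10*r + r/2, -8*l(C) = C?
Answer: 7619/2 ≈ 3809.5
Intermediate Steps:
l(C) = -C/8
c(r) = -19*r/2 (c(r) = -10*r + r*(1/2) = -10*r + r/2 = -19*r/2)
b = 95
U(b)*l(0) - c(401) = (2 + 95)**2*(-1/8*0) - (-19)*401/2 = 97**2*0 - 1*(-7619/2) = 9409*0 + 7619/2 = 0 + 7619/2 = 7619/2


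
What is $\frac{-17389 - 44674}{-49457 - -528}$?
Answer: $\frac{62063}{48929} \approx 1.2684$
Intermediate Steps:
$\frac{-17389 - 44674}{-49457 - -528} = - \frac{62063}{-49457 + 528} = - \frac{62063}{-48929} = \left(-62063\right) \left(- \frac{1}{48929}\right) = \frac{62063}{48929}$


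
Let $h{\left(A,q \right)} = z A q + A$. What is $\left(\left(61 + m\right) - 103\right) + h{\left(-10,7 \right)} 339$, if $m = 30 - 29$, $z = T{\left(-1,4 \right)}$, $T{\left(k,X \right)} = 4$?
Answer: $-98351$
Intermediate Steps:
$z = 4$
$h{\left(A,q \right)} = A + 4 A q$ ($h{\left(A,q \right)} = 4 A q + A = A + 4 A q$)
$m = 1$
$\left(\left(61 + m\right) - 103\right) + h{\left(-10,7 \right)} 339 = \left(\left(61 + 1\right) - 103\right) + - 10 \left(1 + 4 \cdot 7\right) 339 = \left(62 - 103\right) + - 10 \left(1 + 28\right) 339 = -41 + \left(-10\right) 29 \cdot 339 = -41 - 98310 = -98351$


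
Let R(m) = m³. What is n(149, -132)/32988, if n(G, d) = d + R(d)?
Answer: -191675/2749 ≈ -69.725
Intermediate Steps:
n(G, d) = d + d³
n(149, -132)/32988 = (-132 + (-132)³)/32988 = (-132 - 2299968)*(1/32988) = -2300100*1/32988 = -191675/2749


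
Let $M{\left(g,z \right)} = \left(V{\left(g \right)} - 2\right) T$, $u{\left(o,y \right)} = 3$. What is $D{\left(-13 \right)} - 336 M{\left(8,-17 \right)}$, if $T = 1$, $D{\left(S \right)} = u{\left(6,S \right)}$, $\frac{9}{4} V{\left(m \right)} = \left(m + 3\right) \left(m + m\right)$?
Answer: $- \frac{76823}{3} \approx -25608.0$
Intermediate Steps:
$V{\left(m \right)} = \frac{8 m \left(3 + m\right)}{9}$ ($V{\left(m \right)} = \frac{4 \left(m + 3\right) \left(m + m\right)}{9} = \frac{4 \left(3 + m\right) 2 m}{9} = \frac{4 \cdot 2 m \left(3 + m\right)}{9} = \frac{8 m \left(3 + m\right)}{9}$)
$D{\left(S \right)} = 3$
$M{\left(g,z \right)} = -2 + \frac{8 g \left(3 + g\right)}{9}$ ($M{\left(g,z \right)} = \left(\frac{8 g \left(3 + g\right)}{9} - 2\right) 1 = \left(-2 + \frac{8 g \left(3 + g\right)}{9}\right) 1 = -2 + \frac{8 g \left(3 + g\right)}{9}$)
$D{\left(-13 \right)} - 336 M{\left(8,-17 \right)} = 3 - 336 \left(-2 + \frac{8}{9} \cdot 8 \left(3 + 8\right)\right) = 3 - 336 \left(-2 + \frac{8}{9} \cdot 8 \cdot 11\right) = 3 - 336 \left(-2 + \frac{704}{9}\right) = 3 - \frac{76832}{3} = - \frac{76823}{3}$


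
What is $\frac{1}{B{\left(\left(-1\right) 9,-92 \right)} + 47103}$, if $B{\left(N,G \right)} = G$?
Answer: $\frac{1}{47011} \approx 2.1272 \cdot 10^{-5}$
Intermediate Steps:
$\frac{1}{B{\left(\left(-1\right) 9,-92 \right)} + 47103} = \frac{1}{-92 + 47103} = \frac{1}{47011}$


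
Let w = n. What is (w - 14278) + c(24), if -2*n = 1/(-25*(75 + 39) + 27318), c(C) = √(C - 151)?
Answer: -698708209/48936 + I*√127 ≈ -14278.0 + 11.269*I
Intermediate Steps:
c(C) = √(-151 + C)
n = -1/48936 (n = -1/(2*(-25*(75 + 39) + 27318)) = -1/(2*(-25*114 + 27318)) = -1/(2*(-2850 + 27318)) = -½/24468 = -½*1/24468 = -1/48936 ≈ -2.0435e-5)
w = -1/48936 ≈ -2.0435e-5
(w - 14278) + c(24) = (-1/48936 - 14278) + √(-151 + 24) = -698708209/48936 + √(-127) = -698708209/48936 + I*√127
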